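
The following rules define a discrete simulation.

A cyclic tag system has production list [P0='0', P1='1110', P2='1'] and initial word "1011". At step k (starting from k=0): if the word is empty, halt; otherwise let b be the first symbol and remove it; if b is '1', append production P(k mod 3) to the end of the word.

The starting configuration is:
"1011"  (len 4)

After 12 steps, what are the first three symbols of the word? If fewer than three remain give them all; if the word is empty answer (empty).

gen 0: "1011"  (len 4)
gen 1: "0110"  (len 4)
gen 2: "110"  (len 3)
gen 3: "101"  (len 3)
gen 4: "010"  (len 3)
gen 5: "10"  (len 2)
gen 6: "01"  (len 2)
gen 7: "1"  (len 1)
gen 8: "1110"  (len 4)
gen 9: "1101"  (len 4)
gen 10: "1010"  (len 4)
gen 11: "0101110"  (len 7)
gen 12: "101110"  (len 6)

101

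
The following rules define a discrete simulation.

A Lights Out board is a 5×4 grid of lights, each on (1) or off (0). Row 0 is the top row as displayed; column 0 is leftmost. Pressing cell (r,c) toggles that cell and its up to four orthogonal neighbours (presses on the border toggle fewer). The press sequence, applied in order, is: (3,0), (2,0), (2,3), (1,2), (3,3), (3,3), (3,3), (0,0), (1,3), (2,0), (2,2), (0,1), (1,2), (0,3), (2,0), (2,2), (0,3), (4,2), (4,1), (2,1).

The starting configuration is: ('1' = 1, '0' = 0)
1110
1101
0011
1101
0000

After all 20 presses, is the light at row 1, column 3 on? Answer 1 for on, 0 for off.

t=0: 1110
1101
0011
1101
0000
t=1: 1110
1101
1011
0001
1000
t=2: 1110
0101
0111
1001
1000
t=3: 1110
0100
0100
1000
1000
t=4: 1100
0011
0110
1000
1000
t=5: 1100
0011
0111
1011
1001
t=6: 1100
0011
0110
1000
1000
t=7: 1100
0011
0111
1011
1001
t=8: 0000
1011
0111
1011
1001
t=9: 0001
1000
0110
1011
1001
t=10: 0001
0000
1010
0011
1001
t=11: 0001
0010
1101
0001
1001
t=12: 1111
0110
1101
0001
1001
t=13: 1101
0001
1111
0001
1001
t=14: 1110
0000
1111
0001
1001
t=15: 1110
1000
0011
1001
1001
t=16: 1110
1010
0100
1011
1001
t=17: 1101
1011
0100
1011
1001
t=18: 1101
1011
0100
1001
1110
t=19: 1101
1011
0100
1101
0000
t=20: 1101
1111
1010
1001
0000

1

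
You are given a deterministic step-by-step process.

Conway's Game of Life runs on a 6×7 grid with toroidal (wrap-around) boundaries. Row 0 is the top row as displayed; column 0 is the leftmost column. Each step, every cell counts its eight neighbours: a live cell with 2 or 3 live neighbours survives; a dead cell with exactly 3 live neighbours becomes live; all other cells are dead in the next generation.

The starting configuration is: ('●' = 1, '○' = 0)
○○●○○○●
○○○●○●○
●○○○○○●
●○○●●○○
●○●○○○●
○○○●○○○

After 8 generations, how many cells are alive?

10

step 0: ○○●○○○●
○○○●○●○
●○○○○○●
●○○●●○○
●○●○○○●
○○○●○○○
step 1: ○○●●●○○
●○○○○●○
●○○●○●●
○○○●○●○
●●●○●○●
●●●●○○●
step 2: ○○○○●●○
●●●○○●○
●○○○○●○
○○○●○○○
○○○○●○○
○○○○○○●
step 3: ●●○○●●○
●●○○○●○
●○●○●○○
○○○○●○○
○○○○○○○
○○○○●○○
step 4: ●●○○●●○
○○●●○●○
●○○●●●●
○○○●○○○
○○○○○○○
○○○○●●○
step 5: ○●●○○○○
○○●○○○○
○○○○○●●
○○○●○●●
○○○○●○○
○○○○●●●
step 6: ○●●●○●○
○●●○○○○
○○○○●●●
○○○○○○●
○○○●○○○
○○○●●●○
step 7: ○●○○○●○
●●○○○○●
●○○○○●●
○○○○●○●
○○○●○●○
○○○○○●○
step 8: ○●○○○●○
○●○○○○○
○●○○○○○
●○○○●○○
○○○○○●●
○○○○○●●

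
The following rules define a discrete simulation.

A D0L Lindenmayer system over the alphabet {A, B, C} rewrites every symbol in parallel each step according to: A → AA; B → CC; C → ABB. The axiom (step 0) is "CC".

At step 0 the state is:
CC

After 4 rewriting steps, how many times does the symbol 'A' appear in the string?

gen 0: CC
gen 1: ABBABB
gen 2: AACCCCAACCCC
gen 3: AAAAABBABBABBABBAAAAABBABBABBABB
gen 4: AAAAAAAAAACCCCAACCCCAACCCCAACCCCAAAAAAAAAACCCCAACCCCAACCCCAACCCC

32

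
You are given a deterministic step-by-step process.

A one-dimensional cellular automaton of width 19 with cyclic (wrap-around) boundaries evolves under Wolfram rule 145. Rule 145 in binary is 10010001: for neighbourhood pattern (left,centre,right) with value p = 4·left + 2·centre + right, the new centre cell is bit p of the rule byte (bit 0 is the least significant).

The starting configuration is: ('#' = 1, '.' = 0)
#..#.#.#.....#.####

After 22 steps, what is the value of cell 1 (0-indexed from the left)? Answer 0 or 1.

0) #..#.#.#.....#.####
1) .#......####....###
2) ..#####..##.###..#.
3) #..###.#.....#.#..#
4) .#..#...####....#..
5) ..#..##..##.###..##
6) #..#...#.....#.#...
7) .#..##..####....##.
8) ..#...#..##.###...#
9) #..##..#.....#.##..
10) .#...#..####.....#.
11) ..##..#..##.####..#
12) #...#..#.....##.#..
13) .##..#..####.....#.
14) ...#..#..##.####..#
15) ##..#..#.....##.#..
16) ..#..#..####.....#.
17) #..#..#..##.####..#
18) .#..#..#.....##.#..
19) ..#..#..####.....##
20) #..#..#..##.####...
21) .#..#..#.....##.##.
22) ..#..#..####......#

0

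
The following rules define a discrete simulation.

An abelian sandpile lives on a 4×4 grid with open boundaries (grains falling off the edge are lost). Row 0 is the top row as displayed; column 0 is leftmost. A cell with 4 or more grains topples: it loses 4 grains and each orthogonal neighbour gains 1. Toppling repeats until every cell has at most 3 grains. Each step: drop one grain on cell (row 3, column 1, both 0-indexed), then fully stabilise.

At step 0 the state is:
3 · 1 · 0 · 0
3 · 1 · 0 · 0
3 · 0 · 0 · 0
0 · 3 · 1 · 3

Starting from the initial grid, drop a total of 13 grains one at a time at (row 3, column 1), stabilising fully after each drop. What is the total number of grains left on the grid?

t=0: 3 · 1 · 0 · 0
3 · 1 · 0 · 0
3 · 0 · 0 · 0
0 · 3 · 1 · 3
t=1: 3 · 1 · 0 · 0
3 · 1 · 0 · 0
3 · 1 · 0 · 0
1 · 0 · 2 · 3
t=2: 3 · 1 · 0 · 0
3 · 1 · 0 · 0
3 · 1 · 0 · 0
1 · 1 · 2 · 3
t=3: 3 · 1 · 0 · 0
3 · 1 · 0 · 0
3 · 1 · 0 · 0
1 · 2 · 2 · 3
t=4: 3 · 1 · 0 · 0
3 · 1 · 0 · 0
3 · 1 · 0 · 0
1 · 3 · 2 · 3
t=5: 3 · 1 · 0 · 0
3 · 1 · 0 · 0
3 · 2 · 0 · 0
2 · 0 · 3 · 3
t=6: 3 · 1 · 0 · 0
3 · 1 · 0 · 0
3 · 2 · 0 · 0
2 · 1 · 3 · 3
t=7: 3 · 1 · 0 · 0
3 · 1 · 0 · 0
3 · 2 · 0 · 0
2 · 2 · 3 · 3
t=8: 3 · 1 · 0 · 0
3 · 1 · 0 · 0
3 · 2 · 0 · 0
2 · 3 · 3 · 3
t=9: 3 · 1 · 0 · 0
3 · 1 · 0 · 0
3 · 3 · 1 · 1
3 · 1 · 1 · 0
t=10: 3 · 1 · 0 · 0
3 · 1 · 0 · 0
3 · 3 · 1 · 1
3 · 2 · 1 · 0
t=11: 3 · 1 · 0 · 0
3 · 1 · 0 · 0
3 · 3 · 1 · 1
3 · 3 · 1 · 0
t=12: 0 · 2 · 0 · 0
1 · 3 · 0 · 0
2 · 1 · 2 · 1
1 · 2 · 2 · 0
t=13: 0 · 2 · 0 · 0
1 · 3 · 0 · 0
2 · 1 · 2 · 1
1 · 3 · 2 · 0

18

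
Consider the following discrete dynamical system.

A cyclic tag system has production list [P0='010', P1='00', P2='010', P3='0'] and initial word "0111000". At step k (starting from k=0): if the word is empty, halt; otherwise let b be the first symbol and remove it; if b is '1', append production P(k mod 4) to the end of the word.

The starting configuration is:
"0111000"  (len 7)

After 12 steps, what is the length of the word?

0) "0111000"  (len 7)
1) "111000"  (len 6)
2) "1100000"  (len 7)
3) "100000010"  (len 9)
4) "000000100"  (len 9)
5) "00000100"  (len 8)
6) "0000100"  (len 7)
7) "000100"  (len 6)
8) "00100"  (len 5)
9) "0100"  (len 4)
10) "100"  (len 3)
11) "00010"  (len 5)
12) "0010"  (len 4)

4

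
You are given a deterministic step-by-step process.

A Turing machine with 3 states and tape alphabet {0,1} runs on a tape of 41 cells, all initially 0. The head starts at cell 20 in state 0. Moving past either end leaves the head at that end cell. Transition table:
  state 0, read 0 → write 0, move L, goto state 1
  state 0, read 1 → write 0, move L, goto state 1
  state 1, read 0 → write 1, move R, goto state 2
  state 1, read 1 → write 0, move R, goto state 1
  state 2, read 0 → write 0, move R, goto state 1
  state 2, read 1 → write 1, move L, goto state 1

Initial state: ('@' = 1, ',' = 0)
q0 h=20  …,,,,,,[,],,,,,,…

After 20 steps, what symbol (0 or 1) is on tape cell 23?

gen 0: q0 h=20  …,,,,,,[,],,,,,,…
gen 1: q1 h=19  …,,,,,,[,],,,,,,…
gen 2: q2 h=20  …,,,,,@[,],,,,,,…
gen 3: q1 h=21  …,,,,@,[,],,,,,,…
gen 4: q2 h=22  …,,,@,@[,],,,,,,…
gen 5: q1 h=23  …,,@,@,[,],,,,,,…
gen 6: q2 h=24  …,@,@,@[,],,,,,,…
gen 7: q1 h=25  …@,@,@,[,],,,,,,…
gen 8: q2 h=26  …,@,@,@[,],,,,,,…
gen 9: q1 h=27  …@,@,@,[,],,,,,,…
gen 10: q2 h=28  …,@,@,@[,],,,,,,…
gen 11: q1 h=29  …@,@,@,[,],,,,,,…
gen 12: q2 h=30  …,@,@,@[,],,,,,,…
gen 13: q1 h=31  …@,@,@,[,],,,,,,…
gen 14: q2 h=32  …,@,@,@[,],,,,,,…
gen 15: q1 h=33  …@,@,@,[,],,,,,,…
gen 16: q2 h=34  …,@,@,@[,],,,,,,|
gen 17: q1 h=35  …@,@,@,[,],,,,,|
gen 18: q2 h=36  …,@,@,@[,],,,,|
gen 19: q1 h=37  …@,@,@,[,],,,|
gen 20: q2 h=38  …,@,@,@[,],,|

1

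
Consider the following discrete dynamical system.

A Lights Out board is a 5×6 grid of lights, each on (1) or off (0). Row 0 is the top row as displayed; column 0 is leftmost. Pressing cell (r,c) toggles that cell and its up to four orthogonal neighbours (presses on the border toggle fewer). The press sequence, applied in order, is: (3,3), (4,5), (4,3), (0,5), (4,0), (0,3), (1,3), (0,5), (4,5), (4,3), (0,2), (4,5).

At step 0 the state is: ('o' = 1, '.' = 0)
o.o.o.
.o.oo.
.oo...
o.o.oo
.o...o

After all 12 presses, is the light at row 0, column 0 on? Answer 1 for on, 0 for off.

gen 0: o.o.o.
.o.oo.
.oo...
o.o.oo
.o...o
gen 1: o.o.o.
.o.oo.
.ooo..
o..o.o
.o.o.o
gen 2: o.o.o.
.o.oo.
.ooo..
o..o..
.o.oo.
gen 3: o.o.o.
.o.oo.
.ooo..
o.....
.oo...
gen 4: o.o..o
.o.ooo
.ooo..
o.....
.oo...
gen 5: o.o..o
.o.ooo
.ooo..
......
o.o...
gen 6: o..ooo
.o..oo
.ooo..
......
o.o...
gen 7: o...oo
.ooo.o
.oo...
......
o.o...
gen 8: o.....
.ooo..
.oo...
......
o.o...
gen 9: o.....
.ooo..
.oo...
.....o
o.o.oo
gen 10: o.....
.ooo..
.oo...
...o.o
o..o.o
gen 11: oooo..
.o.o..
.oo...
...o.o
o..o.o
gen 12: oooo..
.o.o..
.oo...
...o..
o..oo.

1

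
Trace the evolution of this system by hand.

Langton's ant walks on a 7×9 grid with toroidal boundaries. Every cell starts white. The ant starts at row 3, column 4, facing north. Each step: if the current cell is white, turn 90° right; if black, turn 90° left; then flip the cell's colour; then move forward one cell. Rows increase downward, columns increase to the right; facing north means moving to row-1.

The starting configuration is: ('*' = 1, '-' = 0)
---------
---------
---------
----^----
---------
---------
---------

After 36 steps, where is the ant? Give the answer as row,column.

0,4

step 0: ---------
---------
---------
----^----
---------
---------
---------
step 1: ---------
---------
---------
----*>---
---------
---------
---------
step 2: ---------
---------
---------
----**---
-----v---
---------
---------
step 3: ---------
---------
---------
----**---
----<*---
---------
---------
step 4: ---------
---------
---------
----^*---
----**---
---------
---------
step 5: ---------
---------
---------
---<-*---
----**---
---------
---------
step 6: ---------
---------
---^-----
---*-*---
----**---
---------
---------
step 7: ---------
---------
---*>----
---*-*---
----**---
---------
---------
step 8: ---------
---------
---**----
---*v*---
----**---
---------
---------
step 9: ---------
---------
---**----
---<**---
----**---
---------
---------
step 10: ---------
---------
---**----
----**---
---v**---
---------
---------
step 11: ---------
---------
---**----
----**---
--<***---
---------
---------
step 12: ---------
---------
---**----
--^-**---
--****---
---------
---------
step 13: ---------
---------
---**----
--*>**---
--****---
---------
---------
step 14: ---------
---------
---**----
--****---
--*v**---
---------
---------
step 15: ---------
---------
---**----
--****---
--*->*---
---------
---------
step 16: ---------
---------
---**----
--**^*---
--*--*---
---------
---------
step 17: ---------
---------
---**----
--*<-*---
--*--*---
---------
---------
step 18: ---------
---------
---**----
--*--*---
--*v-*---
---------
---------
step 19: ---------
---------
---**----
--*--*---
--<*-*---
---------
---------
step 20: ---------
---------
---**----
--*--*---
---*-*---
--v------
---------
step 21: ---------
---------
---**----
--*--*---
---*-*---
-<*------
---------
step 22: ---------
---------
---**----
--*--*---
-^-*-*---
-**------
---------
step 23: ---------
---------
---**----
--*--*---
-*>*-*---
-**------
---------
step 24: ---------
---------
---**----
--*--*---
-***-*---
-*v------
---------
step 25: ---------
---------
---**----
--*--*---
-***-*---
-*->-----
---------
step 26: ---------
---------
---**----
--*--*---
-***-*---
-*-*-----
---v-----
step 27: ---------
---------
---**----
--*--*---
-***-*---
-*-*-----
--<*-----
step 28: ---------
---------
---**----
--*--*---
-***-*---
-*^*-----
--**-----
step 29: ---------
---------
---**----
--*--*---
-***-*---
-**>-----
--**-----
step 30: ---------
---------
---**----
--*--*---
-**^-*---
-**------
--**-----
step 31: ---------
---------
---**----
--*--*---
-*<--*---
-**------
--**-----
step 32: ---------
---------
---**----
--*--*---
-*---*---
-*v------
--**-----
step 33: ---------
---------
---**----
--*--*---
-*---*---
-*->-----
--**-----
step 34: ---------
---------
---**----
--*--*---
-*---*---
-*-*-----
--*v-----
step 35: ---------
---------
---**----
--*--*---
-*---*---
-*-*-----
--*->----
step 36: ----v----
---------
---**----
--*--*---
-*---*---
-*-*-----
--*-*----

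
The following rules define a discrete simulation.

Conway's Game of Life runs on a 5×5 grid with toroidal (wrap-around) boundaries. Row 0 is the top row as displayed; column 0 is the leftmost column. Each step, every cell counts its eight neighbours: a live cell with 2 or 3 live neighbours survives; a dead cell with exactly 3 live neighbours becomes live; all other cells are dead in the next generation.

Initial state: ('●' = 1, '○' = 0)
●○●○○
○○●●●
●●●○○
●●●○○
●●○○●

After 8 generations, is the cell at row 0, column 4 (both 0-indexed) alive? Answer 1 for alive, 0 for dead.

gen 0: ●○●○○
○○●●●
●●●○○
●●●○○
●●○○●
gen 1: ○○●○○
○○○○●
○○○○○
○○○●○
○○○●●
gen 2: ○○○○●
○○○○○
○○○○○
○○○●●
○○●●●
gen 3: ○○○○●
○○○○○
○○○○○
○○●○●
●○●○○
gen 4: ○○○○○
○○○○○
○○○○○
○●○●○
●●○○●
gen 5: ●○○○○
○○○○○
○○○○○
○●●○●
●●●○●
gen 6: ●○○○●
○○○○○
○○○○○
○○●○●
○○●○●
gen 7: ●○○●●
○○○○○
○○○○○
○○○○○
○●○○●
gen 8: ●○○●●
○○○○●
○○○○○
○○○○○
○○○●●

1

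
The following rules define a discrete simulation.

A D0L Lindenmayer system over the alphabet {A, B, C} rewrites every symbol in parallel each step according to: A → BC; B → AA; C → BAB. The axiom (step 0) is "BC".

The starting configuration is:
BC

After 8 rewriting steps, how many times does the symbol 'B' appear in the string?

441

[0] BC
[1] AABAB
[2] BCBCAABCAA
[3] AABABAABABBCBCAABABBCBC
[4] BCBCAABCAABCBCAABCAAAABABAABABBCBCAABCAAAABABAABAB
[5] AABABAABABBCBCAABABBCBCAABABAABABBCBCAABABBCBCBCBCAABCAABCBCAABCAAAABABAABABBCBCAABABBCBCBCBCAABCAABCBCAABCAA
[6] BCBCAABCAABCBCAABCAAAABABAABABBCBCAABCAAAABABAABABBCBCAABC…AAAABABAABABAABABAABABBCBCAABABBCBCAABABAABABBCBCAABABBCBC  (len 242)
[7] AABABAABABBCBCAABABBCBCAABABAABABBCBCAABABBCBCBCBCAABCAABC…BABAABABBCBCAABCAABCBCAABCAAAABABAABABBCBCAABCAAAABABAABAB  (len 527)
[8] BCBCAABCAABCBCAABCAAAABABAABABBCBCAABCAAAABABAABABBCBCAABC…ABCAABCBCAABCAAAABABAABABBCBCAABABBCBCBCBCAABCAABCBCAABCAA  (len 1162)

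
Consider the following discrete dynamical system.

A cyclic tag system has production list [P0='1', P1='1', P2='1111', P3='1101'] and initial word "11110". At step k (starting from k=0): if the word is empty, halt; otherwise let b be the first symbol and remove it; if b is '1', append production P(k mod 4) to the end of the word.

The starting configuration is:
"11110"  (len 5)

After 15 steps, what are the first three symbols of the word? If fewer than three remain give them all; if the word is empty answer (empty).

0) "11110"  (len 5)
1) "11101"  (len 5)
2) "11011"  (len 5)
3) "10111111"  (len 8)
4) "01111111101"  (len 11)
5) "1111111101"  (len 10)
6) "1111111011"  (len 10)
7) "1111110111111"  (len 13)
8) "1111101111111101"  (len 16)
9) "1111011111111011"  (len 16)
10) "1110111111110111"  (len 16)
11) "1101111111101111111"  (len 19)
12) "1011111111011111111101"  (len 22)
13) "0111111110111111111011"  (len 22)
14) "111111110111111111011"  (len 21)
15) "111111101111111110111111"  (len 24)

111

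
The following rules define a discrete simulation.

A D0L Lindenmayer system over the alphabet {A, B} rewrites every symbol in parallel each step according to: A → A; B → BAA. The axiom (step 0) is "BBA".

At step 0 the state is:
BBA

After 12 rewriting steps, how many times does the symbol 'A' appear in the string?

49

0) BBA
1) BAABAAA
2) BAAAABAAAAA
3) BAAAAAABAAAAAAA
4) BAAAAAAAABAAAAAAAAA
5) BAAAAAAAAAABAAAAAAAAAAA
6) BAAAAAAAAAAAABAAAAAAAAAAAAA
7) BAAAAAAAAAAAAAABAAAAAAAAAAAAAAA
8) BAAAAAAAAAAAAAAAABAAAAAAAAAAAAAAAAA
9) BAAAAAAAAAAAAAAAAAABAAAAAAAAAAAAAAAAAAA
10) BAAAAAAAAAAAAAAAAAAAABAAAAAAAAAAAAAAAAAAAAA
11) BAAAAAAAAAAAAAAAAAAAAAABAAAAAAAAAAAAAAAAAAAAAAA
12) BAAAAAAAAAAAAAAAAAAAAAAAABAAAAAAAAAAAAAAAAAAAAAAAAA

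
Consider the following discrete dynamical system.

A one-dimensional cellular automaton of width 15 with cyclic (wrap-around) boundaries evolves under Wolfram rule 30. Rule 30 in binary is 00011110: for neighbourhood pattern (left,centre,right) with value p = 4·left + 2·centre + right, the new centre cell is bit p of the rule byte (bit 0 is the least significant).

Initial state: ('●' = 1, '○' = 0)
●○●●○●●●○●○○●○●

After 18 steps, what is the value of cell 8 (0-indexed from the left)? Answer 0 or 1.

0

[0] ●○●●○●●●○●○○●○●
[1] ○○●○○●○○○●●●●○●
[2] ●●●●●●●○●●○○○○●
[3] ○○○○○○○○●○●○○●●
[4] ●○○○○○○●●○●●●●○
[5] ●●○○○○●●○○●○○○○
[6] ●○●○○●●○●●●●○○●
[7] ○○●●●●○○●○○○●●●
[8] ●●●○○○●●●●○●●○○
[9] ●○○●○●●○○○○●○●●
[10] ○●●●○●○●○○●●○●○
[11] ●●○○○●○●●●●○○●●
[12] ○○●○●●○●○○○●●●○
[13] ○●●○●○○●●○●●○○●
[14] ○●○○●●●●○○●○●●●
[15] ○●●●●○○○●●●○●○○
[16] ●●○○○●○●●○○○●●○
[17] ●○●○●●○●○●○●●○○
[18] ●○●○●○○●○●○●○●●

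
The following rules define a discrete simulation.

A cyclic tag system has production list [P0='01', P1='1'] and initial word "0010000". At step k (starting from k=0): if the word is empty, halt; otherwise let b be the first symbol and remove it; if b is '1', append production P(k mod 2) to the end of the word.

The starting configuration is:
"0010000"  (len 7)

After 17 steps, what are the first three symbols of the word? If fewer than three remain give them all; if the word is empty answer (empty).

01

step 0: "0010000"  (len 7)
step 1: "010000"  (len 6)
step 2: "10000"  (len 5)
step 3: "000001"  (len 6)
step 4: "00001"  (len 5)
step 5: "0001"  (len 4)
step 6: "001"  (len 3)
step 7: "01"  (len 2)
step 8: "1"  (len 1)
step 9: "01"  (len 2)
step 10: "1"  (len 1)
step 11: "01"  (len 2)
step 12: "1"  (len 1)
step 13: "01"  (len 2)
step 14: "1"  (len 1)
step 15: "01"  (len 2)
step 16: "1"  (len 1)
step 17: "01"  (len 2)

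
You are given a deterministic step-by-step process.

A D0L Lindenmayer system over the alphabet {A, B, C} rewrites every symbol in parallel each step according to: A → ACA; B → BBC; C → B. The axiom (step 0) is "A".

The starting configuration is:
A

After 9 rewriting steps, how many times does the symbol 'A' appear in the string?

0) A
1) ACA
2) ACABACA
3) ACABACABBCACABACA
4) ACABACABBCACABACABBCBBCBACABACABBCACABACA
5) ACABACABBCACABACABBCBBCBACABACABBCACABACABBCBBCBBBCBBCBBBCACABACABBCACABACABBCBBCBACABACABBCACABACA
6) ACABACABBCACABACABBCBBCBACABACABBCACABACABBCBBCBBBCBBCBBBC…BBCBBCBBBCBBCBBBCACABACABBCACABACABBCBBCBACABACABBCACABACA  (len 239)
7) ACABACABBCACABACABBCBBCBACABACABBCACABACABBCBBCBBBCBBCBBBC…BBCBBCBBBCBBCBBBCACABACABBCACABACABBCBBCBACABACABBCACABACA  (len 577)
8) ACABACABBCACABACABBCBBCBACABACABBCACABACABBCBBCBBBCBBCBBBC…BBCBBCBBBCBBCBBBCACABACABBCACABACABBCBBCBACABACABBCACABACA  (len 1393)
9) ACABACABBCACABACABBCBBCBACABACABBCACABACABBCBBCBBBCBBCBBBC…BBCBBCBBBCBBCBBBCACABACABBCACABACABBCBBCBACABACABBCACABACA  (len 3363)

512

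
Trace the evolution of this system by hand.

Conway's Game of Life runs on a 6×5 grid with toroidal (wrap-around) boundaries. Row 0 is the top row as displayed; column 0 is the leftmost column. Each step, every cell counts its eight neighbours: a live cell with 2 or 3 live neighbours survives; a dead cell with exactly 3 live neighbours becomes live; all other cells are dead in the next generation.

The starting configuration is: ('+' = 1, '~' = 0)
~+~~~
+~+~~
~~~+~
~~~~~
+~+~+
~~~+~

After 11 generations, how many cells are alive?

2

[0] ~+~~~
+~+~~
~~~+~
~~~~~
+~+~+
~~~+~
[1] ~++~~
~++~~
~~~~~
~~~++
~~~++
+++++
[2] ~~~~+
~++~~
~~++~
~~~++
~+~~~
~~~~~
[3] ~~~~~
~++~~
~+~~+
~~~++
~~~~~
~~~~~
[4] ~~~~~
+++~~
~+~~+
+~~++
~~~~~
~~~~~
[5] ~+~~~
+++~~
~~~~~
+~~++
~~~~+
~~~~~
[6] +++~~
+++~~
~~++~
+~~++
+~~++
~~~~~
[7] +~+~~
+~~~+
~~~~~
++~~~
+~~+~
~~++~
[8] +~+~~
++~~+
~+~~+
++~~+
+~~+~
~~++~
[9] +~+~~
~~+++
~~++~
~+++~
+~~+~
~~++~
[10] ~~~~~
~~~~+
~~~~~
~+~~~
~~~~~
~~++~
[11] ~~~+~
~~~~~
~~~~~
~~~~~
~~+~~
~~~~~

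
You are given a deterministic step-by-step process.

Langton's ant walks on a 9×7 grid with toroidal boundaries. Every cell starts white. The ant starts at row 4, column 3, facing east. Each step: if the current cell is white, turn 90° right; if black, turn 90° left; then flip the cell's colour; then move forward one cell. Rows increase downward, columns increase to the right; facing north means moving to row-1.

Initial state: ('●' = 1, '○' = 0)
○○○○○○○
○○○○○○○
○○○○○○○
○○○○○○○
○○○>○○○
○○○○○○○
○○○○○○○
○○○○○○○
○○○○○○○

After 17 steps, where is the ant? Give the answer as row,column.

[0] ○○○○○○○
○○○○○○○
○○○○○○○
○○○○○○○
○○○>○○○
○○○○○○○
○○○○○○○
○○○○○○○
○○○○○○○
[1] ○○○○○○○
○○○○○○○
○○○○○○○
○○○○○○○
○○○●○○○
○○○v○○○
○○○○○○○
○○○○○○○
○○○○○○○
[2] ○○○○○○○
○○○○○○○
○○○○○○○
○○○○○○○
○○○●○○○
○○<●○○○
○○○○○○○
○○○○○○○
○○○○○○○
[3] ○○○○○○○
○○○○○○○
○○○○○○○
○○○○○○○
○○^●○○○
○○●●○○○
○○○○○○○
○○○○○○○
○○○○○○○
[4] ○○○○○○○
○○○○○○○
○○○○○○○
○○○○○○○
○○●>○○○
○○●●○○○
○○○○○○○
○○○○○○○
○○○○○○○
[5] ○○○○○○○
○○○○○○○
○○○○○○○
○○○^○○○
○○●○○○○
○○●●○○○
○○○○○○○
○○○○○○○
○○○○○○○
[6] ○○○○○○○
○○○○○○○
○○○○○○○
○○○●>○○
○○●○○○○
○○●●○○○
○○○○○○○
○○○○○○○
○○○○○○○
[7] ○○○○○○○
○○○○○○○
○○○○○○○
○○○●●○○
○○●○v○○
○○●●○○○
○○○○○○○
○○○○○○○
○○○○○○○
[8] ○○○○○○○
○○○○○○○
○○○○○○○
○○○●●○○
○○●<●○○
○○●●○○○
○○○○○○○
○○○○○○○
○○○○○○○
[9] ○○○○○○○
○○○○○○○
○○○○○○○
○○○^●○○
○○●●●○○
○○●●○○○
○○○○○○○
○○○○○○○
○○○○○○○
[10] ○○○○○○○
○○○○○○○
○○○○○○○
○○<○●○○
○○●●●○○
○○●●○○○
○○○○○○○
○○○○○○○
○○○○○○○
[11] ○○○○○○○
○○○○○○○
○○^○○○○
○○●○●○○
○○●●●○○
○○●●○○○
○○○○○○○
○○○○○○○
○○○○○○○
[12] ○○○○○○○
○○○○○○○
○○●>○○○
○○●○●○○
○○●●●○○
○○●●○○○
○○○○○○○
○○○○○○○
○○○○○○○
[13] ○○○○○○○
○○○○○○○
○○●●○○○
○○●v●○○
○○●●●○○
○○●●○○○
○○○○○○○
○○○○○○○
○○○○○○○
[14] ○○○○○○○
○○○○○○○
○○●●○○○
○○<●●○○
○○●●●○○
○○●●○○○
○○○○○○○
○○○○○○○
○○○○○○○
[15] ○○○○○○○
○○○○○○○
○○●●○○○
○○○●●○○
○○v●●○○
○○●●○○○
○○○○○○○
○○○○○○○
○○○○○○○
[16] ○○○○○○○
○○○○○○○
○○●●○○○
○○○●●○○
○○○>●○○
○○●●○○○
○○○○○○○
○○○○○○○
○○○○○○○
[17] ○○○○○○○
○○○○○○○
○○●●○○○
○○○^●○○
○○○○●○○
○○●●○○○
○○○○○○○
○○○○○○○
○○○○○○○

3,3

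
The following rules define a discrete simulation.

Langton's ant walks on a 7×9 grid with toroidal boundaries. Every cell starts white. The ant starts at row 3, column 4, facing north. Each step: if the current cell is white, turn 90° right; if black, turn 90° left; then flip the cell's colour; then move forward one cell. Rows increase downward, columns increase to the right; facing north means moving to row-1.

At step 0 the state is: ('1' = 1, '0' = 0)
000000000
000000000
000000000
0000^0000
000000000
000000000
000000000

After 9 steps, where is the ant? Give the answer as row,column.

k=0  000000000
000000000
000000000
0000^0000
000000000
000000000
000000000
k=1  000000000
000000000
000000000
00001>000
000000000
000000000
000000000
k=2  000000000
000000000
000000000
000011000
00000v000
000000000
000000000
k=3  000000000
000000000
000000000
000011000
0000<1000
000000000
000000000
k=4  000000000
000000000
000000000
0000^1000
000011000
000000000
000000000
k=5  000000000
000000000
000000000
000<01000
000011000
000000000
000000000
k=6  000000000
000000000
000^00000
000101000
000011000
000000000
000000000
k=7  000000000
000000000
0001>0000
000101000
000011000
000000000
000000000
k=8  000000000
000000000
000110000
0001v1000
000011000
000000000
000000000
k=9  000000000
000000000
000110000
000<11000
000011000
000000000
000000000

3,3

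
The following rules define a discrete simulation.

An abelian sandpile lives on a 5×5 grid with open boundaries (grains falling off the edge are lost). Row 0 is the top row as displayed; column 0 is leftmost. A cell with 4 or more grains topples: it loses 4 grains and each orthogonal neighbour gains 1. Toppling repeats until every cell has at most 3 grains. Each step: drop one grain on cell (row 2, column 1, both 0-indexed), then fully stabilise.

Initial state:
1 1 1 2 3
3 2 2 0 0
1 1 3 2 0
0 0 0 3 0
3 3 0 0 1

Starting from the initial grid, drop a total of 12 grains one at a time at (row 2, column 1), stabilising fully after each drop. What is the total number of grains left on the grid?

39

[0] 1 1 1 2 3
3 2 2 0 0
1 1 3 2 0
0 0 0 3 0
3 3 0 0 1
[1] 1 1 1 2 3
3 2 2 0 0
1 2 3 2 0
0 0 0 3 0
3 3 0 0 1
[2] 1 1 1 2 3
3 2 2 0 0
1 3 3 2 0
0 0 0 3 0
3 3 0 0 1
[3] 1 1 1 2 3
3 3 3 0 0
2 1 0 3 0
0 1 1 3 0
3 3 0 0 1
[4] 1 1 1 2 3
3 3 3 0 0
2 2 0 3 0
0 1 1 3 0
3 3 0 0 1
[5] 1 1 1 2 3
3 3 3 0 0
2 3 0 3 0
0 1 1 3 0
3 3 0 0 1
[6] 2 2 2 2 3
1 2 0 1 0
0 2 2 3 0
1 2 1 3 0
3 3 0 0 1
[7] 2 2 2 2 3
1 2 0 1 0
0 3 2 3 0
1 2 1 3 0
3 3 0 0 1
[8] 2 2 2 2 3
1 3 0 1 0
1 0 3 3 0
1 3 1 3 0
3 3 0 0 1
[9] 2 2 2 2 3
1 3 0 1 0
1 1 3 3 0
1 3 1 3 0
3 3 0 0 1
[10] 2 2 2 2 3
1 3 0 1 0
1 2 3 3 0
1 3 1 3 0
3 3 0 0 1
[11] 2 2 2 2 3
1 3 0 1 0
1 3 3 3 0
1 3 1 3 0
3 3 0 0 1
[12] 2 3 2 2 3
2 0 2 2 0
2 3 2 1 1
3 2 0 1 1
0 1 2 1 1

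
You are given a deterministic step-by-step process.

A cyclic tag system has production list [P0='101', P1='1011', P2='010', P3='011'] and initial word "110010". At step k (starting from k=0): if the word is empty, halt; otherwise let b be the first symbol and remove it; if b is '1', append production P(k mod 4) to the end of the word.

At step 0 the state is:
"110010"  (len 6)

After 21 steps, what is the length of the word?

25

[0] "110010"  (len 6)
[1] "10010101"  (len 8)
[2] "00101011011"  (len 11)
[3] "0101011011"  (len 10)
[4] "101011011"  (len 9)
[5] "01011011101"  (len 11)
[6] "1011011101"  (len 10)
[7] "011011101010"  (len 12)
[8] "11011101010"  (len 11)
[9] "1011101010101"  (len 13)
[10] "0111010101011011"  (len 16)
[11] "111010101011011"  (len 15)
[12] "11010101011011011"  (len 17)
[13] "1010101011011011101"  (len 19)
[14] "0101010110110111011011"  (len 22)
[15] "101010110110111011011"  (len 21)
[16] "01010110110111011011011"  (len 23)
[17] "1010110110111011011011"  (len 22)
[18] "0101101101110110110111011"  (len 25)
[19] "101101101110110110111011"  (len 24)
[20] "01101101110110110111011011"  (len 26)
[21] "1101101110110110111011011"  (len 25)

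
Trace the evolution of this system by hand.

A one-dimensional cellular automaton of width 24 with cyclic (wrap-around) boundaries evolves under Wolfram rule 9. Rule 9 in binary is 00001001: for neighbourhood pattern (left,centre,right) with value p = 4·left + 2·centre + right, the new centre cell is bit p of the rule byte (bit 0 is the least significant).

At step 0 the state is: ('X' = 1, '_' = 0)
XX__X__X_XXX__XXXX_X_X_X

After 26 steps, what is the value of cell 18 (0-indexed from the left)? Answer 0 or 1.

0

step 0: XX__X__X_XXX__XXXX_X_X_X
step 1: _________X____X________X
step 2: _XXXXXXX___XX___XXXXXX__
step 3: _X_______X_X__X_X______X
step 4: ___XXXXX__________XXXX__
step 5: XX_X_____XXXXXXXX_X____X
step 6: _____XXX_X__________XX_X
step 7: _XXX_X_____XXXXXXXX_X___
step 8: _X_____XXX_X__________XX
step 9: ___XXX_X_____XXXXXXXX_X_
step 10: XX_X_____XXX_X__________
step 11: X____XXX_X_____XXXXXXXX_
step 12: __XX_X_____XXX_X________
step 13: X_X____XXX_X_____XXXXXXX
step 14: ____XX_X_____XXX_X______
step 15: XXX_X____XXX_X_____XXXXX
step 16: ______XX_X_____XXX_X____
step 17: XXXXX_X____XXX_X_____XXX
step 18: ________XX_X_____XXX_X__
step 19: XXXXXXX_X____XXX_X_____X
step 20: __________XX_X_____XXX_X
step 21: _XXXXXXXX_X____XXX_X____
step 22: _X__________XX_X_____XXX
step 23: ___XXXXXXXX_X____XXX_X__
step 24: XX_X__________XX_X_____X
step 25: _____XXXXXXXX_X____XXX_X
step 26: _XXX_X__________XX_X____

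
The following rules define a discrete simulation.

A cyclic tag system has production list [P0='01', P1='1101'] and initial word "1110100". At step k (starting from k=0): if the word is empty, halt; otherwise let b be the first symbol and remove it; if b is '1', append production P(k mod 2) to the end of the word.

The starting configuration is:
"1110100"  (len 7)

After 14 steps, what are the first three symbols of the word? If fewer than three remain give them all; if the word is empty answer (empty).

101

step 0: "1110100"  (len 7)
step 1: "11010001"  (len 8)
step 2: "10100011101"  (len 11)
step 3: "010001110101"  (len 12)
step 4: "10001110101"  (len 11)
step 5: "000111010101"  (len 12)
step 6: "00111010101"  (len 11)
step 7: "0111010101"  (len 10)
step 8: "111010101"  (len 9)
step 9: "1101010101"  (len 10)
step 10: "1010101011101"  (len 13)
step 11: "01010101110101"  (len 14)
step 12: "1010101110101"  (len 13)
step 13: "01010111010101"  (len 14)
step 14: "1010111010101"  (len 13)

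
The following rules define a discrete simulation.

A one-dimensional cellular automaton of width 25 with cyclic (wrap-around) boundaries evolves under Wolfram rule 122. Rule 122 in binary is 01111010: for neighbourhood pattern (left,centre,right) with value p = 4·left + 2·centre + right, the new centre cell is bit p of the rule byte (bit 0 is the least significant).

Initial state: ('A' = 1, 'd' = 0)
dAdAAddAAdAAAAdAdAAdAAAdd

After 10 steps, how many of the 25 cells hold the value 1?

12

[0] dAdAAddAAdAAAAdAdAAdAAAdd
[1] AdAAAAAAAAAddAAdAAAAAdAAd
[2] dAAdddddddAAAAAAAdddAAAAA
[3] AAAAdddddAAdddddAAdAAdddA
[4] dddAAdddAAAAdddAAAAAAAdAA
[5] AdAAAAdAAddAAdAAdddddAAAA
[6] AAAddAAAAAAAAAAAAdddAAddd
[7] AdAAAAddddddddddAAdAAAAdA
[8] AAAddAAddddddddAAAAAddAAA
[9] ddAAAAAAddddddAAdddAAAAdd
[10] dAAddddAAddddAAAAdAAddAAd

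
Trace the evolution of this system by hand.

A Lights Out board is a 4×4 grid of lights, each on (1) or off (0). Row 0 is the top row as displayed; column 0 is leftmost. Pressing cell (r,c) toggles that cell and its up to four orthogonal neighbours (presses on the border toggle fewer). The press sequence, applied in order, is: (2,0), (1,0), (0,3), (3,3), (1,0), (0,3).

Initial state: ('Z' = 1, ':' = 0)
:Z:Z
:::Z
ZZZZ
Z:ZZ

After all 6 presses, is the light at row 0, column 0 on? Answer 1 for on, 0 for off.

t=0: :Z:Z
:::Z
ZZZZ
Z:ZZ
t=1: :Z:Z
Z::Z
::ZZ
::ZZ
t=2: ZZ:Z
:Z:Z
Z:ZZ
::ZZ
t=3: ZZZ:
:Z::
Z:ZZ
::ZZ
t=4: ZZZ:
:Z::
Z:Z:
::::
t=5: :ZZ:
Z:::
::Z:
::::
t=6: :Z:Z
Z::Z
::Z:
::::

0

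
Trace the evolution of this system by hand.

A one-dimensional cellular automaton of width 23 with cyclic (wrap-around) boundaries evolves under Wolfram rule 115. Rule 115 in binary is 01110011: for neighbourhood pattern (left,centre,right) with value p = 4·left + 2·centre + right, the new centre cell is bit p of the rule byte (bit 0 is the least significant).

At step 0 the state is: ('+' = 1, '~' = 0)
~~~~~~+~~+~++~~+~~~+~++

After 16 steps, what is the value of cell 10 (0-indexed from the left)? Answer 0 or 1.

0

step 0: ~~~~~~+~~+~++~~+~~~+~++
step 1: ++++++~++~+~+++~+++~+~+
step 2: ~~~~~++~++~+~~++~~++~+~
step 3: +++++~++~++~++~+++~++~+
step 4: ~~~~++~++~++~++~~++~++~
step 5: ++++~++~++~++~+++~++~++
step 6: ~~~++~++~++~++~~++~++~~
step 7: +++~++~++~++~+++~++~+++
step 8: ~~++~++~++~++~~++~++~~~
step 9: ++~++~++~++~+++~++~++++
step 10: ~++~++~++~++~~++~++~~~~
step 11: +~++~++~++~+++~++~+++++
step 12: ++~++~++~++~~++~++~~~~~
step 13: ~++~++~++~+++~++~++++++
step 14: +~++~++~++~~++~++~~~~~+
step 15: ++~++~++~+++~++~++++++~
step 16: ~++~++~++~~++~++~~~~~++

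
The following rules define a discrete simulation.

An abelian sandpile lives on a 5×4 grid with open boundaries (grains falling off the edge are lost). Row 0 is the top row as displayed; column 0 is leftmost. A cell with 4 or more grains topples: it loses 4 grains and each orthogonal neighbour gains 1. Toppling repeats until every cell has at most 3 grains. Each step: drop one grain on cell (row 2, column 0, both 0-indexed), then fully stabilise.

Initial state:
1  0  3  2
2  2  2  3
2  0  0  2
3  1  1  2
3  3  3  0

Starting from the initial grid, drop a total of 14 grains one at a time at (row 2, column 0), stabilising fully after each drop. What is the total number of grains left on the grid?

[0] 1  0  3  2
2  2  2  3
2  0  0  2
3  1  1  2
3  3  3  0
[1] 1  0  3  2
2  2  2  3
3  0  0  2
3  1  1  2
3  3  3  0
[2] 1  0  3  2
3  2  2  3
1  1  0  2
1  3  2  2
1  1  0  1
[3] 1  0  3  2
3  2  2  3
2  1  0  2
1  3  2  2
1  1  0  1
[4] 1  0  3  2
3  2  2  3
3  1  0  2
1  3  2  2
1  1  0  1
[5] 2  0  3  2
0  3  2  3
1  2  0  2
2  3  2  2
1  1  0  1
[6] 2  0  3  2
0  3  2  3
2  2  0  2
2  3  2  2
1  1  0  1
[7] 2  0  3  2
0  3  2  3
3  2  0  2
2  3  2  2
1  1  0  1
[8] 2  0  3  2
1  3  2  3
0  3  0  2
3  3  2  2
1  1  0  1
[9] 2  0  3  2
1  3  2  3
1  3  0  2
3  3  2  2
1  1  0  1
[10] 2  0  3  2
1  3  2  3
2  3  0  2
3  3  2  2
1  1  0  1
[11] 2  0  3  2
1  3  2  3
3  3  0  2
3  3  2  2
1  1  0  1
[12] 2  1  3  2
3  0  3  3
2  2  1  2
1  1  3  2
2  2  0  1
[13] 2  1  3  2
3  0  3  3
3  2  1  2
1  1  3  2
2  2  0  1
[14] 3  1  3  2
0  1  3  3
1  3  1  2
2  1  3  2
2  2  0  1

36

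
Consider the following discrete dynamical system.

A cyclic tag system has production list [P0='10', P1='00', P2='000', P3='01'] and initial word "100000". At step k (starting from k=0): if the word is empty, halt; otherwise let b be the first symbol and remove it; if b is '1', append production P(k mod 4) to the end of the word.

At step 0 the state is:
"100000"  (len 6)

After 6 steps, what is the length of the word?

2

t=0: "100000"  (len 6)
t=1: "0000010"  (len 7)
t=2: "000010"  (len 6)
t=3: "00010"  (len 5)
t=4: "0010"  (len 4)
t=5: "010"  (len 3)
t=6: "10"  (len 2)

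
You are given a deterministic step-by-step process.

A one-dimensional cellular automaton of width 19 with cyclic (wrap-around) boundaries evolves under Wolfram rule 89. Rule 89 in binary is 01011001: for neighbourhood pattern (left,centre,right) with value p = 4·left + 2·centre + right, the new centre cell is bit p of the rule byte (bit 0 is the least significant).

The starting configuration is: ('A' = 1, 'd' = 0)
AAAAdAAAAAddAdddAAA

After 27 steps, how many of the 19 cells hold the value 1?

9

step 0: AAAAdAAAAAddAdddAAA
step 1: dddAdAdddAAddAAdAdd
step 2: AAddddAAdAAAdAAddAA
step 3: dAAAAdAAdAdAdAAAdAd
step 4: dAddAdAAdddddAdAddA
step 5: ddAdddAAAAAAddddAdd
step 6: AddAAdAddddAAAAddAA
step 7: AAdAAddAAAdAddAAdAd
step 8: AAdAAAdAdAddAdAAddd
step 9: AAdAdAddddAdddAAAAd
step 10: AAddddAAAddAAdAddAd
step 11: AAAAAdAdAAdAAddAddd
step 12: AdddAdddAAdAAAddAAd
step 13: dAAddAAdAAdAdAAdAAd
step 14: dAAAdAAdAAdddAAdAAA
step 15: dAdAdAAdAAAAdAAdAdA
step 16: dddddAAdAddAdAAdddd
step 17: AAAAdAAddAdddAAAAAA
step 18: dddAdAAAddAAdAddddd
step 19: AAdddAdAAdAAddAAAAA
step 20: dAAAdddAAdAAAdAdddd
step 21: dAdAAAdAAdAdAddAAAA
step 22: dddAdAdAAddddAdAddA
step 23: AAdddddAAAAAddddAdd
step 24: AAAAAAdAdddAAAAddAd
step 25: AddddAddAAdAddAAddd
step 26: dAAAddAdAAddAdAAAAd
step 27: dAdAAdddAAAdddAddAA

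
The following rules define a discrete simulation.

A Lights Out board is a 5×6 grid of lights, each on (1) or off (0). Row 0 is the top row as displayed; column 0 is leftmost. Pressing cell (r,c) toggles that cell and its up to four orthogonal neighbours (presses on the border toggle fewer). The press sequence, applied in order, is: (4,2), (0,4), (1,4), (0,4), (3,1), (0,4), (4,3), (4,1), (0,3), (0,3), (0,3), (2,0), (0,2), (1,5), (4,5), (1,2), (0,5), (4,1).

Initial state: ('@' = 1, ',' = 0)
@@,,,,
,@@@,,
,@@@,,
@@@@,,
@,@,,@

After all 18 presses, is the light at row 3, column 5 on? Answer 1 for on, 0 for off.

0) @@,,,,
,@@@,,
,@@@,,
@@@@,,
@,@,,@
1) @@,,,,
,@@@,,
,@@@,,
@@,@,,
@@,@,@
2) @@,@@@
,@@@@,
,@@@,,
@@,@,,
@@,@,@
3) @@,@,@
,@@,,@
,@@@@,
@@,@,,
@@,@,@
4) @@,,@,
,@@,@@
,@@@@,
@@,@,,
@@,@,@
5) @@,,@,
,@@,@@
,,@@@,
,,@@,,
@,,@,@
6) @@,@,@
,@@,,@
,,@@@,
,,@@,,
@,,@,@
7) @@,@,@
,@@,,@
,,@@@,
,,@,,,
@,@,@@
8) @@,@,@
,@@,,@
,,@@@,
,@@,,,
,@,,@@
9) @@@,@@
,@@@,@
,,@@@,
,@@,,,
,@,,@@
10) @@,@,@
,@@,,@
,,@@@,
,@@,,,
,@,,@@
11) @@@,@@
,@@@,@
,,@@@,
,@@,,,
,@,,@@
12) @@@,@@
@@@@,@
@@@@@,
@@@,,,
,@,,@@
13) @,,@@@
@@,@,@
@@@@@,
@@@,,,
,@,,@@
14) @,,@@,
@@,@@,
@@@@@@
@@@,,,
,@,,@@
15) @,,@@,
@@,@@,
@@@@@@
@@@,,@
,@,,,,
16) @,@@@,
@,@,@,
@@,@@@
@@@,,@
,@,,,,
17) @,@@,@
@,@,@@
@@,@@@
@@@,,@
,@,,,,
18) @,@@,@
@,@,@@
@@,@@@
@,@,,@
@,@,,,

1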